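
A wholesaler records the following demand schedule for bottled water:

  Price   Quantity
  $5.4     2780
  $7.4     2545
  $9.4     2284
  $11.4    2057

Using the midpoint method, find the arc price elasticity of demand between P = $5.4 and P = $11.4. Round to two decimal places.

-0.42

At P = 5.4, Q = 2780; at P = 11.4, Q = 2057.
ΔQ = -723, ΔP = 6.0. Midpoints: P̄ = 8.40, Q̄ = 2418.5.
ε = (ΔQ/ΔP)(P̄/Q̄) = (-723/6.0)(8.40/2418.5).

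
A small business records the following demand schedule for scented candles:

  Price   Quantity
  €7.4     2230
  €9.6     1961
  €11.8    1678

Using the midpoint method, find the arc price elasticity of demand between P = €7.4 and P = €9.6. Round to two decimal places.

At P = 7.4, Q = 2230; at P = 9.6, Q = 1961.
ΔQ = -269, ΔP = 2.2. Midpoints: P̄ = 8.50, Q̄ = 2095.5.
ε = (ΔQ/ΔP)(P̄/Q̄) = (-269/2.2)(8.50/2095.5).

-0.50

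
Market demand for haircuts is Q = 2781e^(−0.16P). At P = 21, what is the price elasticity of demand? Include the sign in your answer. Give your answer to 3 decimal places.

-3.360

At P = 21, Q = 96.599.
dQ/dP = −0.16·2781e^(−0.16P) = −0.16Q = -15.456.
ε = (dQ/dP)(P/Q) = (-15.456)(21/96.599).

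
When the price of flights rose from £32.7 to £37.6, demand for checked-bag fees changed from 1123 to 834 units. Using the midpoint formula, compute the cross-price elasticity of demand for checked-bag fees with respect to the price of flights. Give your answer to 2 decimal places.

-2.12

ΔQ_x = 834 − 1123 = -289; ΔP_y = 37.6 − 32.7 = 4.9.
Midpoints: P̄_y = 35.15, Q̄_x = 978.5.
ε_xy = (ΔQ_x/ΔP_y)(P̄_y/Q̄_x) = (-289/4.9)(35.15/978.5).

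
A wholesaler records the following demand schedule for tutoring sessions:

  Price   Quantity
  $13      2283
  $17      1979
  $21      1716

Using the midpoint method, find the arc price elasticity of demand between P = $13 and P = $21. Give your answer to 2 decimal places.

-0.60

At P = 13, Q = 2283; at P = 21, Q = 1716.
ΔQ = -567, ΔP = 8. Midpoints: P̄ = 17.00, Q̄ = 1999.5.
ε = (ΔQ/ΔP)(P̄/Q̄) = (-567/8)(17.00/1999.5).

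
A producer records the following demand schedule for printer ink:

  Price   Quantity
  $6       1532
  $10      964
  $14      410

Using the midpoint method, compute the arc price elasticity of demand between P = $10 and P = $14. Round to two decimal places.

At P = 10, Q = 964; at P = 14, Q = 410.
ΔQ = -554, ΔP = 4. Midpoints: P̄ = 12.00, Q̄ = 687.0.
ε = (ΔQ/ΔP)(P̄/Q̄) = (-554/4)(12.00/687.0).

-2.42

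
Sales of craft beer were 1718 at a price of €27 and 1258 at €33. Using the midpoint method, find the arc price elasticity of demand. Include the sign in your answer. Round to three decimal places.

-1.546

ΔQ = 1258 − 1718 = -460; ΔP = 33 − 27 = 6.
Midpoints: P̄ = 30.00, Q̄ = 1488.0.
ε = (ΔQ/ΔP)(P̄/Q̄) = (-460/6)(30.00/1488.0).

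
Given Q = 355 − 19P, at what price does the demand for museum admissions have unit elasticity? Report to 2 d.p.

9.34

For linear demand Q = a − bP, ε = −bP/(a − bP). |ε| = 1 when bP = a − bP, i.e. P = a/(2b).
P = 355/(2·19) = 355/38 = 9.3421.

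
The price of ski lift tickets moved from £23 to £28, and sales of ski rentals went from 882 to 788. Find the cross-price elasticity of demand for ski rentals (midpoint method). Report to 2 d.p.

-0.57

ΔQ_x = 788 − 882 = -94; ΔP_y = 28 − 23 = 5.
Midpoints: P̄_y = 25.50, Q̄_x = 835.0.
ε_xy = (ΔQ_x/ΔP_y)(P̄_y/Q̄_x) = (-94/5)(25.50/835.0).
ε_xy < 0, so the goods are complements.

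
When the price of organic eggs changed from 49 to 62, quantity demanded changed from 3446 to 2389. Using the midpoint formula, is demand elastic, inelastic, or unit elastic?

Arc ε ≈ -1.547.
|ε| = 1.55 > 1.

elastic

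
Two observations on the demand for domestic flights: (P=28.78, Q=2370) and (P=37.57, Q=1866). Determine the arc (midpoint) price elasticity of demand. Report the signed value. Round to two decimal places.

ΔQ = 1866 − 2370 = -504; ΔP = 37.57 − 28.78 = 8.79.
Midpoints: P̄ = 33.17, Q̄ = 2118.0.
ε = (ΔQ/ΔP)(P̄/Q̄) = (-504/8.79)(33.17/2118.0).

-0.90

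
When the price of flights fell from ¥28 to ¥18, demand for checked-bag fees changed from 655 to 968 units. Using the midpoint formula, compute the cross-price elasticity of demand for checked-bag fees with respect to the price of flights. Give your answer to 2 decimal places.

-0.89

ΔQ_x = 968 − 655 = 313; ΔP_y = 18 − 28 = -10.
Midpoints: P̄_y = 23.00, Q̄_x = 811.5.
ε_xy = (ΔQ_x/ΔP_y)(P̄_y/Q̄_x) = (313/-10)(23.00/811.5).
ε_xy < 0, so the goods are complements.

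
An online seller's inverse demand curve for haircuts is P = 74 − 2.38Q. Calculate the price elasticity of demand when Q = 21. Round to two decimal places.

-0.48

At Q = 21, P = 74 − 2.38(21) = 24.02.
dP/dQ = −2.38, so dQ/dP = 1/(−2.38) = -0.420.
ε = (dQ/dP)(P/Q) = (-0.420)(24.02/21).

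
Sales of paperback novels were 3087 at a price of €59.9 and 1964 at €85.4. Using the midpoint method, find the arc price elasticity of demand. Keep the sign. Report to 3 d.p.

ΔQ = 1964 − 3087 = -1123; ΔP = 85.4 − 59.9 = 25.5.
Midpoints: P̄ = 72.65, Q̄ = 2525.5.
ε = (ΔQ/ΔP)(P̄/Q̄) = (-1123/25.5)(72.65/2525.5).

-1.267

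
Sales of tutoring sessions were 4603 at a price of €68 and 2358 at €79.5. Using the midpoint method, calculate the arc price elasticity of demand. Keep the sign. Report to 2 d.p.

-4.14

ΔQ = 2358 − 4603 = -2245; ΔP = 79.5 − 68 = 11.5.
Midpoints: P̄ = 73.75, Q̄ = 3480.5.
ε = (ΔQ/ΔP)(P̄/Q̄) = (-2245/11.5)(73.75/3480.5).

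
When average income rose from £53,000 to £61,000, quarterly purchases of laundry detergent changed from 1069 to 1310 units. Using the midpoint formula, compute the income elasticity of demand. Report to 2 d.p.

ΔQ = 241, ΔI = 8000. Midpoints: Ī = 57,000, Q̄ = 1189.5.
ε_I = (ΔQ/ΔI)(Ī/Q̄) = (241/8000)(57000/1189.5).

1.44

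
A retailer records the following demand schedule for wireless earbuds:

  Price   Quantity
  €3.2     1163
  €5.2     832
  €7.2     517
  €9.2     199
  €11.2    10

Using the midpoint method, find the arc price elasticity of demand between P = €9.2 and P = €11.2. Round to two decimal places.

At P = 9.2, Q = 199; at P = 11.2, Q = 10.
ΔQ = -189, ΔP = 2.0. Midpoints: P̄ = 10.20, Q̄ = 104.5.
ε = (ΔQ/ΔP)(P̄/Q̄) = (-189/2.0)(10.20/104.5).

-9.22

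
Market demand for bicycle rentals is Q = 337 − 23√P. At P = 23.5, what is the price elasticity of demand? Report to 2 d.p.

-0.25

At P = 23.5, Q = 225.503.
dQ/dP = −23/(2√P) = -2.372.
ε = (dQ/dP)(P/Q) = (-2.372)(23.5/225.503).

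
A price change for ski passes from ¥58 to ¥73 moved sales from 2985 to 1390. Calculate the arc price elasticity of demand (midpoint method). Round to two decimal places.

ΔQ = 1390 − 2985 = -1595; ΔP = 73 − 58 = 15.
Midpoints: P̄ = 65.50, Q̄ = 2187.5.
ε = (ΔQ/ΔP)(P̄/Q̄) = (-1595/15)(65.50/2187.5).

-3.18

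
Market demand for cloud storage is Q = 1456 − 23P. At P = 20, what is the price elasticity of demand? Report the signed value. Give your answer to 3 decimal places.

-0.462

At P = 20, Q = 996.
dQ/dP = −23.
ε = (dQ/dP)(P/Q) = (-23)(20/996).
|ε| < 1, so demand is inelastic at this price.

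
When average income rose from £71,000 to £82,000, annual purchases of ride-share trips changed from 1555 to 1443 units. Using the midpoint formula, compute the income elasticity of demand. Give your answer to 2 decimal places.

-0.52

ΔQ = -112, ΔI = 11000. Midpoints: Ī = 76,500, Q̄ = 1499.0.
ε_I = (ΔQ/ΔI)(Ī/Q̄) = (-112/11000)(76500/1499.0).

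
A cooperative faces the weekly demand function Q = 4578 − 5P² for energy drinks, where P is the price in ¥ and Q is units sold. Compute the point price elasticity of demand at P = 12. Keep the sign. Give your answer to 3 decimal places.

At P = 12, Q = 3858.
dQ/dP = −10P = -120.
ε = (dQ/dP)(P/Q) = (-120)(12/3858).
|ε| < 1, so demand is inelastic at this price.

-0.373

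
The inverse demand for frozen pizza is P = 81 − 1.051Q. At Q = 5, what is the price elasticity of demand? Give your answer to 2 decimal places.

-14.41

At Q = 5, P = 81 − 1.051(5) = 75.75.
dP/dQ = −1.051, so dQ/dP = 1/(−1.051) = -0.951.
ε = (dQ/dP)(P/Q) = (-0.951)(75.75/5).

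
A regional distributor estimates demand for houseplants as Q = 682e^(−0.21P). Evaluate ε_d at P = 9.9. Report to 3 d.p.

-2.079

At P = 9.9, Q = 85.288.
dQ/dP = −0.21·682e^(−0.21P) = −0.21Q = -17.910.
ε = (dQ/dP)(P/Q) = (-17.910)(9.9/85.288).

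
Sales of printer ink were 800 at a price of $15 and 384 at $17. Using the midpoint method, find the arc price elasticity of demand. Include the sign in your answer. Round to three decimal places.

-5.622

ΔQ = 384 − 800 = -416; ΔP = 17 − 15 = 2.
Midpoints: P̄ = 16.00, Q̄ = 592.0.
ε = (ΔQ/ΔP)(P̄/Q̄) = (-416/2)(16.00/592.0).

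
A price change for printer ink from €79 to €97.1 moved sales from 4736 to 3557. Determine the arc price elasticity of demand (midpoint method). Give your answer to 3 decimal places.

-1.383

ΔQ = 3557 − 4736 = -1179; ΔP = 97.1 − 79 = 18.1.
Midpoints: P̄ = 88.05, Q̄ = 4146.5.
ε = (ΔQ/ΔP)(P̄/Q̄) = (-1179/18.1)(88.05/4146.5).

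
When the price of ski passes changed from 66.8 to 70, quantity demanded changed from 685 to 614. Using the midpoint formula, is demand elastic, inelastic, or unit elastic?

Arc ε ≈ -2.337.
|ε| = 2.34 > 1.

elastic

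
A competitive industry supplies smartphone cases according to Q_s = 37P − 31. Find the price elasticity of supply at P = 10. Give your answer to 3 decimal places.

At P = 10, Q_s = 339.
dQ_s/dP = 37.
ε_s = (dQ_s/dP)(P/Q_s) = (37)(10/339).

1.091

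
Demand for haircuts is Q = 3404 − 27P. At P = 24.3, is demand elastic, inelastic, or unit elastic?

Q = 2747.900, dQ/dP = -27.
ε = (dQ/dP)(P/Q) ≈ -0.239.
|ε| = 0.24 < 1.

inelastic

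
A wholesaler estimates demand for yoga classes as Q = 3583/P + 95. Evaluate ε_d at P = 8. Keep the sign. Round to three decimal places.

-0.825

At P = 8, Q = 542.875.
dQ/dP = −3583/P² = -55.984.
ε = (dQ/dP)(P/Q) = (-55.984)(8/542.875).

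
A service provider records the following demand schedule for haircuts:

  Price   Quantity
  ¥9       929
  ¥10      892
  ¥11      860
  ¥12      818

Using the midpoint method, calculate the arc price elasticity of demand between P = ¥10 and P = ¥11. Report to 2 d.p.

-0.38

At P = 10, Q = 892; at P = 11, Q = 860.
ΔQ = -32, ΔP = 1. Midpoints: P̄ = 10.50, Q̄ = 876.0.
ε = (ΔQ/ΔP)(P̄/Q̄) = (-32/1)(10.50/876.0).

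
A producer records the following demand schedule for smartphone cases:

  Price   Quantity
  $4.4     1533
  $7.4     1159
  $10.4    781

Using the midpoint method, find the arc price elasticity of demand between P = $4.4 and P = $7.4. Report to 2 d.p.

At P = 4.4, Q = 1533; at P = 7.4, Q = 1159.
ΔQ = -374, ΔP = 3.0. Midpoints: P̄ = 5.90, Q̄ = 1346.0.
ε = (ΔQ/ΔP)(P̄/Q̄) = (-374/3.0)(5.90/1346.0).

-0.55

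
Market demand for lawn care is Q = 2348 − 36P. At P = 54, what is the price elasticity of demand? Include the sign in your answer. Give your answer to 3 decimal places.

At P = 54, Q = 404.
dQ/dP = −36.
ε = (dQ/dP)(P/Q) = (-36)(54/404).
|ε| > 1, so demand is elastic at this price.

-4.812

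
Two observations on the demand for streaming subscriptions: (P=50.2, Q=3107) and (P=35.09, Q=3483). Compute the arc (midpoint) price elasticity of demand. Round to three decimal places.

ΔQ = 3483 − 3107 = 376; ΔP = 35.09 − 50.2 = -15.11.
Midpoints: P̄ = 42.65, Q̄ = 3295.0.
ε = (ΔQ/ΔP)(P̄/Q̄) = (376/-15.11)(42.65/3295.0).

-0.322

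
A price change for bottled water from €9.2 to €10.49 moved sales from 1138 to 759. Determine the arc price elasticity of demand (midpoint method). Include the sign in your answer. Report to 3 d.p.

-3.049

ΔQ = 759 − 1138 = -379; ΔP = 10.49 − 9.2 = 1.29.
Midpoints: P̄ = 9.84, Q̄ = 948.5.
ε = (ΔQ/ΔP)(P̄/Q̄) = (-379/1.29)(9.84/948.5).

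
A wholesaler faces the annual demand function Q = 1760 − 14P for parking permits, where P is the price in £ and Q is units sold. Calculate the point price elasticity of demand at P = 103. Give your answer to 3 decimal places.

-4.535

At P = 103, Q = 318.
dQ/dP = −14.
ε = (dQ/dP)(P/Q) = (-14)(103/318).
|ε| > 1, so demand is elastic at this price.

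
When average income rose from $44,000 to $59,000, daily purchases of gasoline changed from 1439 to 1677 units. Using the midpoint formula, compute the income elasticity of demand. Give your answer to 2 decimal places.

ΔQ = 238, ΔI = 15000. Midpoints: Ī = 51,500, Q̄ = 1558.0.
ε_I = (ΔQ/ΔI)(Ī/Q̄) = (238/15000)(51500/1558.0).
ε_I > 0, so the good is normal.

0.52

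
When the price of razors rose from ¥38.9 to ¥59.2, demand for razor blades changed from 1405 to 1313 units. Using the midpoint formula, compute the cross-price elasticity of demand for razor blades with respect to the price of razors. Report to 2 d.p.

ΔQ_x = 1313 − 1405 = -92; ΔP_y = 59.2 − 38.9 = 20.3.
Midpoints: P̄_y = 49.05, Q̄_x = 1359.0.
ε_xy = (ΔQ_x/ΔP_y)(P̄_y/Q̄_x) = (-92/20.3)(49.05/1359.0).
ε_xy < 0, so the goods are complements.

-0.16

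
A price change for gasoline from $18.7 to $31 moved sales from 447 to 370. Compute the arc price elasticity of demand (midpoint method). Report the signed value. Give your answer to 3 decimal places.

ΔQ = 370 − 447 = -77; ΔP = 31 − 18.7 = 12.3.
Midpoints: P̄ = 24.85, Q̄ = 408.5.
ε = (ΔQ/ΔP)(P̄/Q̄) = (-77/12.3)(24.85/408.5).

-0.381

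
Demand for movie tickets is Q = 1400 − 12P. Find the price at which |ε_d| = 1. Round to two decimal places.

For linear demand Q = a − bP, ε = −bP/(a − bP). |ε| = 1 when bP = a − bP, i.e. P = a/(2b).
P = 1400/(2·12) = 1400/24 = 58.3333.

58.33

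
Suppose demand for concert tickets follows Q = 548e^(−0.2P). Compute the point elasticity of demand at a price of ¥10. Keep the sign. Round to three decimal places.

At P = 10, Q = 74.164.
dQ/dP = −0.2·548e^(−0.2P) = −0.2Q = -14.833.
ε = (dQ/dP)(P/Q) = (-14.833)(10/74.164).

-2.000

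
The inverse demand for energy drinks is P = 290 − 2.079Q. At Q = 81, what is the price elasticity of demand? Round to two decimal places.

At Q = 81, P = 290 − 2.079(81) = 121.60.
dP/dQ = −2.079, so dQ/dP = 1/(−2.079) = -0.481.
ε = (dQ/dP)(P/Q) = (-0.481)(121.60/81).

-0.72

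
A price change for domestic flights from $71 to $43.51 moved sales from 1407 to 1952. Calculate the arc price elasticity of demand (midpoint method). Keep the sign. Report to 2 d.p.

ΔQ = 1952 − 1407 = 545; ΔP = 43.51 − 71 = -27.49.
Midpoints: P̄ = 57.25, Q̄ = 1679.5.
ε = (ΔQ/ΔP)(P̄/Q̄) = (545/-27.49)(57.25/1679.5).

-0.68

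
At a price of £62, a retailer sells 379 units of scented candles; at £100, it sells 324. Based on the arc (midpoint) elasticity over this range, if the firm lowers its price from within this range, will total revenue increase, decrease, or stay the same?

decrease

Arc ε = (-55/38)(81.00/351.5) ≈ -0.334.
|ε| = 0.33 < 1, so demand is inelastic. A price cut therefore reduces total revenue.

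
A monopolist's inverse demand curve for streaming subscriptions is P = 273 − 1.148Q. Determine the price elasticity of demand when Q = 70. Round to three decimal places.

-2.397

At Q = 70, P = 273 − 1.148(70) = 192.64.
dP/dQ = −1.148, so dQ/dP = 1/(−1.148) = -0.871.
ε = (dQ/dP)(P/Q) = (-0.871)(192.64/70).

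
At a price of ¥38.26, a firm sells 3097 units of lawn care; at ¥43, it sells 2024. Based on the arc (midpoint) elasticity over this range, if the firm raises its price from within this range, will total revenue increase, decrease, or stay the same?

Arc ε = (-1073/4.74)(40.63/2560.5) ≈ -3.592.
|ε| = 3.59 > 1, so demand is elastic. A price rise therefore reduces total revenue.

decrease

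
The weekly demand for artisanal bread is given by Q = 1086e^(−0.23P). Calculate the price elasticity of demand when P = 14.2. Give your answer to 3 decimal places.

-3.266

At P = 14.2, Q = 41.440.
dQ/dP = −0.23·1086e^(−0.23P) = −0.23Q = -9.531.
ε = (dQ/dP)(P/Q) = (-9.531)(14.2/41.440).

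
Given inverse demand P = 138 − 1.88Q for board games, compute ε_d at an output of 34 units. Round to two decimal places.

At Q = 34, P = 138 − 1.88(34) = 74.08.
dP/dQ = −1.88, so dQ/dP = 1/(−1.88) = -0.532.
ε = (dQ/dP)(P/Q) = (-0.532)(74.08/34).

-1.16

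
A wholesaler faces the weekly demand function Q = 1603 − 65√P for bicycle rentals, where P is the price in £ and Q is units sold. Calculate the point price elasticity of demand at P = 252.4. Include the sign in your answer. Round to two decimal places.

At P = 252.4, Q = 570.338.
dQ/dP = −65/(2√P) = -2.046.
ε = (dQ/dP)(P/Q) = (-2.046)(252.4/570.338).
|ε| < 1, so demand is inelastic at this price.

-0.91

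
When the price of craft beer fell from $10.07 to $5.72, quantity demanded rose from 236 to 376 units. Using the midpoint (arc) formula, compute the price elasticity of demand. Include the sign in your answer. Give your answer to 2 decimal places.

ΔQ = 376 − 236 = 140; ΔP = 5.72 − 10.07 = -4.35.
Midpoints: P̄ = 7.89, Q̄ = 306.0.
ε = (ΔQ/ΔP)(P̄/Q̄) = (140/-4.35)(7.89/306.0).

-0.83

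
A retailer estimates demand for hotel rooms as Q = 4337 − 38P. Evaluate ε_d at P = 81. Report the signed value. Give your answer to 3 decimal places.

At P = 81, Q = 1259.
dQ/dP = −38.
ε = (dQ/dP)(P/Q) = (-38)(81/1259).
|ε| > 1, so demand is elastic at this price.

-2.445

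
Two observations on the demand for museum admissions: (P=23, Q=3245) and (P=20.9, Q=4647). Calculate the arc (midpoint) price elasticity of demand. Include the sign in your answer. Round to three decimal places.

ΔQ = 4647 − 3245 = 1402; ΔP = 20.9 − 23 = -2.1.
Midpoints: P̄ = 21.95, Q̄ = 3946.0.
ε = (ΔQ/ΔP)(P̄/Q̄) = (1402/-2.1)(21.95/3946.0).

-3.714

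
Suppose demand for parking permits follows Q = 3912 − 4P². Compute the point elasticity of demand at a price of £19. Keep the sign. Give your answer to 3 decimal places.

At P = 19, Q = 2468.
dQ/dP = −8P = -152.
ε = (dQ/dP)(P/Q) = (-152)(19/2468).

-1.170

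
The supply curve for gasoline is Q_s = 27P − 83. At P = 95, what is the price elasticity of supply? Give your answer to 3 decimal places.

At P = 95, Q_s = 2482.
dQ_s/dP = 27.
ε_s = (dQ_s/dP)(P/Q_s) = (27)(95/2482).

1.033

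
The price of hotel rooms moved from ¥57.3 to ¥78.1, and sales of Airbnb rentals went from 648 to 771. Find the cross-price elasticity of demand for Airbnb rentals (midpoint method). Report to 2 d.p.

ΔQ_x = 771 − 648 = 123; ΔP_y = 78.1 − 57.3 = 20.8.
Midpoints: P̄_y = 67.70, Q̄_x = 709.5.
ε_xy = (ΔQ_x/ΔP_y)(P̄_y/Q̄_x) = (123/20.8)(67.70/709.5).

0.56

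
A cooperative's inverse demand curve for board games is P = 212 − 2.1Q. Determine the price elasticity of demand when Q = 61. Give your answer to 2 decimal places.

At Q = 61, P = 212 − 2.1(61) = 83.90.
dP/dQ = −2.1, so dQ/dP = 1/(−2.1) = -0.476.
ε = (dQ/dP)(P/Q) = (-0.476)(83.90/61).

-0.65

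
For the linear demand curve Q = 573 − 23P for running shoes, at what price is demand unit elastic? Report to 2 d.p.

For linear demand Q = a − bP, ε = −bP/(a − bP). |ε| = 1 when bP = a − bP, i.e. P = a/(2b).
P = 573/(2·23) = 573/46 = 12.4565.

12.46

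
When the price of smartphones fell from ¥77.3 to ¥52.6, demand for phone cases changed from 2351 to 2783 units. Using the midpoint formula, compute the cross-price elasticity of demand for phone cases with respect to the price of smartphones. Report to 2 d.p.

-0.44

ΔQ_x = 2783 − 2351 = 432; ΔP_y = 52.6 − 77.3 = -24.7.
Midpoints: P̄_y = 64.95, Q̄_x = 2567.0.
ε_xy = (ΔQ_x/ΔP_y)(P̄_y/Q̄_x) = (432/-24.7)(64.95/2567.0).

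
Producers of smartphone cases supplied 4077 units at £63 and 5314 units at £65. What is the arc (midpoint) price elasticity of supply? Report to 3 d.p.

ΔQ = 5314 − 4077 = 1237; ΔP = 65 − 63 = 2.
Midpoints: P̄ = 64.00, Q̄ = 4695.5.
ε_s = (ΔQ/ΔP)(P̄/Q̄) = (1237/2)(64.00/4695.5).

8.430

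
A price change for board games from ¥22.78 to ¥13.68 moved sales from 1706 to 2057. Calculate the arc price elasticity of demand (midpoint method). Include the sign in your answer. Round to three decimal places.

ΔQ = 2057 − 1706 = 351; ΔP = 13.68 − 22.78 = -9.1.
Midpoints: P̄ = 18.23, Q̄ = 1881.5.
ε = (ΔQ/ΔP)(P̄/Q̄) = (351/-9.1)(18.23/1881.5).

-0.374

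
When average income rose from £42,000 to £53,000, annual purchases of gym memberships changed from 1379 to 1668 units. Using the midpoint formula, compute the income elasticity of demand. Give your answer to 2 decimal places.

0.82

ΔQ = 289, ΔI = 11000. Midpoints: Ī = 47,500, Q̄ = 1523.5.
ε_I = (ΔQ/ΔI)(Ī/Q̄) = (289/11000)(47500/1523.5).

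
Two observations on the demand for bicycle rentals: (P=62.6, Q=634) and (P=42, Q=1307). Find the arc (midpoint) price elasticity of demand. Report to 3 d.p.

-1.761

ΔQ = 1307 − 634 = 673; ΔP = 42 − 62.6 = -20.6.
Midpoints: P̄ = 52.30, Q̄ = 970.5.
ε = (ΔQ/ΔP)(P̄/Q̄) = (673/-20.6)(52.30/970.5).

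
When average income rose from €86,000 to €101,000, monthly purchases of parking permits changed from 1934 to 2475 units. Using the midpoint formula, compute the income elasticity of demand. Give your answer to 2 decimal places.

ΔQ = 541, ΔI = 15000. Midpoints: Ī = 93,500, Q̄ = 2204.5.
ε_I = (ΔQ/ΔI)(Ī/Q̄) = (541/15000)(93500/2204.5).

1.53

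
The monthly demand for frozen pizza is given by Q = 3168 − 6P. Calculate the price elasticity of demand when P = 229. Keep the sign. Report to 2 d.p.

-0.77

At P = 229, Q = 1794.
dQ/dP = −6.
ε = (dQ/dP)(P/Q) = (-6)(229/1794).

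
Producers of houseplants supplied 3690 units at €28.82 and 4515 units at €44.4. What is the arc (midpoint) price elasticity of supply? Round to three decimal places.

ΔQ = 4515 − 3690 = 825; ΔP = 44.4 − 28.82 = 15.58.
Midpoints: P̄ = 36.61, Q̄ = 4102.5.
ε_s = (ΔQ/ΔP)(P̄/Q̄) = (825/15.58)(36.61/4102.5).

0.473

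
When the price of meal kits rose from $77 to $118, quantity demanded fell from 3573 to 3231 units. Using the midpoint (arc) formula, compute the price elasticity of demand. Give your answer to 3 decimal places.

ΔQ = 3231 − 3573 = -342; ΔP = 118 − 77 = 41.
Midpoints: P̄ = 97.50, Q̄ = 3402.0.
ε = (ΔQ/ΔP)(P̄/Q̄) = (-342/41)(97.50/3402.0).

-0.239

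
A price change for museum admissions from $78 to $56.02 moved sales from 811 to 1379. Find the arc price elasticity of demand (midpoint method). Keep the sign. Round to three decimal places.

ΔQ = 1379 − 811 = 568; ΔP = 56.02 − 78 = -21.98.
Midpoints: P̄ = 67.01, Q̄ = 1095.0.
ε = (ΔQ/ΔP)(P̄/Q̄) = (568/-21.98)(67.01/1095.0).

-1.581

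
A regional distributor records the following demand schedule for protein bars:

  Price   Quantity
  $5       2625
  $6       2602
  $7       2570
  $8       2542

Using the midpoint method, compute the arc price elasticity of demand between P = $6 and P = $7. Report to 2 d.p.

At P = 6, Q = 2602; at P = 7, Q = 2570.
ΔQ = -32, ΔP = 1. Midpoints: P̄ = 6.50, Q̄ = 2586.0.
ε = (ΔQ/ΔP)(P̄/Q̄) = (-32/1)(6.50/2586.0).

-0.08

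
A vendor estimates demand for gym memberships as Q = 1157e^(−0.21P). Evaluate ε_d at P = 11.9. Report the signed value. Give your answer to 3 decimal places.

-2.499

At P = 11.9, Q = 95.067.
dQ/dP = −0.21·1157e^(−0.21P) = −0.21Q = -19.964.
ε = (dQ/dP)(P/Q) = (-19.964)(11.9/95.067).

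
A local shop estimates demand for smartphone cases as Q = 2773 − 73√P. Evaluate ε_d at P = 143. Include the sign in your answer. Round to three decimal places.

-0.230

At P = 143, Q = 1900.047.
dQ/dP = −73/(2√P) = -3.052.
ε = (dQ/dP)(P/Q) = (-3.052)(143/1900.047).
|ε| < 1, so demand is inelastic at this price.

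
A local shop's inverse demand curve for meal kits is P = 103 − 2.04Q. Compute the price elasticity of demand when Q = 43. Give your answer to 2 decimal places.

At Q = 43, P = 103 − 2.04(43) = 15.28.
dP/dQ = −2.04, so dQ/dP = 1/(−2.04) = -0.490.
ε = (dQ/dP)(P/Q) = (-0.490)(15.28/43).

-0.17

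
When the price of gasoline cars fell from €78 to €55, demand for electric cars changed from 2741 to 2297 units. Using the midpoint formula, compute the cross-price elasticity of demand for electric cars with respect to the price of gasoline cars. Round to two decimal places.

ΔQ_x = 2297 − 2741 = -444; ΔP_y = 55 − 78 = -23.
Midpoints: P̄_y = 66.50, Q̄_x = 2519.0.
ε_xy = (ΔQ_x/ΔP_y)(P̄_y/Q̄_x) = (-444/-23)(66.50/2519.0).

0.51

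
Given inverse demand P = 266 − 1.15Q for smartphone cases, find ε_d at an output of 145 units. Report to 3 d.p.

-0.595

At Q = 145, P = 266 − 1.15(145) = 99.25.
dP/dQ = −1.15, so dQ/dP = 1/(−1.15) = -0.870.
ε = (dQ/dP)(P/Q) = (-0.870)(99.25/145).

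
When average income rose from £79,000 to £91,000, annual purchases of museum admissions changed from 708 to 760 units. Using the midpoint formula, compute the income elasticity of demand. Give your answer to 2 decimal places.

ΔQ = 52, ΔI = 12000. Midpoints: Ī = 85,000, Q̄ = 734.0.
ε_I = (ΔQ/ΔI)(Ī/Q̄) = (52/12000)(85000/734.0).
ε_I > 0, so the good is normal.

0.50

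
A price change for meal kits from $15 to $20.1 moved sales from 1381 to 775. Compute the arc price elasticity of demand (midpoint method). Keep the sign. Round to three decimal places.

-1.934

ΔQ = 775 − 1381 = -606; ΔP = 20.1 − 15 = 5.1.
Midpoints: P̄ = 17.55, Q̄ = 1078.0.
ε = (ΔQ/ΔP)(P̄/Q̄) = (-606/5.1)(17.55/1078.0).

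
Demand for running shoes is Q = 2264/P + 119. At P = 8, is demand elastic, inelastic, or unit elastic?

Q = 402, dQ/dP = -35.375.
ε = (dQ/dP)(P/Q) ≈ -0.704.
|ε| = 0.70 < 1.

inelastic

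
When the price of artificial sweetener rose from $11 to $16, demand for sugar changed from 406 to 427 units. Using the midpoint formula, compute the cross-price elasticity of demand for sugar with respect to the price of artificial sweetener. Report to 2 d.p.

0.14

ΔQ_x = 427 − 406 = 21; ΔP_y = 16 − 11 = 5.
Midpoints: P̄_y = 13.50, Q̄_x = 416.5.
ε_xy = (ΔQ_x/ΔP_y)(P̄_y/Q̄_x) = (21/5)(13.50/416.5).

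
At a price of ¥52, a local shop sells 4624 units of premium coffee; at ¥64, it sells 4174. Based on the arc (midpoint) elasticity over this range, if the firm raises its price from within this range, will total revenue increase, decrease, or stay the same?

increase

Arc ε = (-450/12)(58.00/4399.0) ≈ -0.494.
|ε| = 0.49 < 1, so demand is inelastic. A price rise therefore raises total revenue.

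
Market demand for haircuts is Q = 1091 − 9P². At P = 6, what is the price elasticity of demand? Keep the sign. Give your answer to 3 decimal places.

-0.845

At P = 6, Q = 767.
dQ/dP = −18P = -108.
ε = (dQ/dP)(P/Q) = (-108)(6/767).
|ε| < 1, so demand is inelastic at this price.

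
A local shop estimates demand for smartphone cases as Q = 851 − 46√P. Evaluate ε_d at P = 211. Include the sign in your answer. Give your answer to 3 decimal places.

At P = 211, Q = 182.811.
dQ/dP = −46/(2√P) = -1.583.
ε = (dQ/dP)(P/Q) = (-1.583)(211/182.811).
|ε| > 1, so demand is elastic at this price.

-1.828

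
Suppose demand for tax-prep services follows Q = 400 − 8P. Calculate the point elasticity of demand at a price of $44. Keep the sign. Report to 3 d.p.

At P = 44, Q = 48.
dQ/dP = −8.
ε = (dQ/dP)(P/Q) = (-8)(44/48).

-7.333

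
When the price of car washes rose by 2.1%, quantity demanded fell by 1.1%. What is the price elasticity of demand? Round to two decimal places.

ε = %ΔQ / %ΔP = (-1.1)/(2.1) = -0.524.

-0.52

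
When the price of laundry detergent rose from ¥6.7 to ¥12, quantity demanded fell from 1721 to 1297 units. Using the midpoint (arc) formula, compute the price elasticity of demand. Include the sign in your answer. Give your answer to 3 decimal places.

ΔQ = 1297 − 1721 = -424; ΔP = 12 − 6.7 = 5.3.
Midpoints: P̄ = 9.35, Q̄ = 1509.0.
ε = (ΔQ/ΔP)(P̄/Q̄) = (-424/5.3)(9.35/1509.0).

-0.496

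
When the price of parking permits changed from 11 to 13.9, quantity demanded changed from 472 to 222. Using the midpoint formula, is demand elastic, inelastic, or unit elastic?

Arc ε ≈ -3.093.
|ε| = 3.09 > 1.

elastic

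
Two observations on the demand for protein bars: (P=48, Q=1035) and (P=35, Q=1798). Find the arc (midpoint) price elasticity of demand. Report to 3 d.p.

-1.720

ΔQ = 1798 − 1035 = 763; ΔP = 35 − 48 = -13.
Midpoints: P̄ = 41.50, Q̄ = 1416.5.
ε = (ΔQ/ΔP)(P̄/Q̄) = (763/-13)(41.50/1416.5).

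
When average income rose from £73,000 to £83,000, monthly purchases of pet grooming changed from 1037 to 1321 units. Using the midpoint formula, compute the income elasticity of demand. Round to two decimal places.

1.88

ΔQ = 284, ΔI = 10000. Midpoints: Ī = 78,000, Q̄ = 1179.0.
ε_I = (ΔQ/ΔI)(Ī/Q̄) = (284/10000)(78000/1179.0).
ε_I > 0, so the good is normal.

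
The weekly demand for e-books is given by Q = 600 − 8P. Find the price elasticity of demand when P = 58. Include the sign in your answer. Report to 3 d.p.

-3.412

At P = 58, Q = 136.
dQ/dP = −8.
ε = (dQ/dP)(P/Q) = (-8)(58/136).
|ε| > 1, so demand is elastic at this price.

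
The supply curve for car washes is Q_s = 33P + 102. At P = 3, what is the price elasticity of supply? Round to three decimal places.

0.493

At P = 3, Q_s = 201.
dQ_s/dP = 33.
ε_s = (dQ_s/dP)(P/Q_s) = (33)(3/201).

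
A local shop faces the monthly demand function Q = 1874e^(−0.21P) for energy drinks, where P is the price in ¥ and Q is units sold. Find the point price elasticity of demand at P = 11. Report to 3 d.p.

At P = 11, Q = 186.016.
dQ/dP = −0.21·1874e^(−0.21P) = −0.21Q = -39.063.
ε = (dQ/dP)(P/Q) = (-39.063)(11/186.016).

-2.310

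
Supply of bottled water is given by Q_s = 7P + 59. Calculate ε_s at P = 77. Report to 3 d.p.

At P = 77, Q_s = 598.
dQ_s/dP = 7.
ε_s = (dQ_s/dP)(P/Q_s) = (7)(77/598).

0.901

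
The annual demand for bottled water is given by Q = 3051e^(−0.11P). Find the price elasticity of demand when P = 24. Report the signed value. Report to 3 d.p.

At P = 24, Q = 217.723.
dQ/dP = −0.11·3051e^(−0.11P) = −0.11Q = -23.950.
ε = (dQ/dP)(P/Q) = (-23.950)(24/217.723).
|ε| > 1, so demand is elastic at this price.

-2.640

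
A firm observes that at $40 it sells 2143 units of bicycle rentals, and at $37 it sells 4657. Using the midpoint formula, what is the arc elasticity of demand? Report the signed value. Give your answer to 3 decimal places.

ΔQ = 4657 − 2143 = 2514; ΔP = 37 − 40 = -3.
Midpoints: P̄ = 38.50, Q̄ = 3400.0.
ε = (ΔQ/ΔP)(P̄/Q̄) = (2514/-3)(38.50/3400.0).

-9.489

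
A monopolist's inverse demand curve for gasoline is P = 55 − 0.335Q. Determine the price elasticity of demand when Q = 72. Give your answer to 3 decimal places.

-1.280

At Q = 72, P = 55 − 0.335(72) = 30.88.
dP/dQ = −0.335, so dQ/dP = 1/(−0.335) = -2.985.
ε = (dQ/dP)(P/Q) = (-2.985)(30.88/72).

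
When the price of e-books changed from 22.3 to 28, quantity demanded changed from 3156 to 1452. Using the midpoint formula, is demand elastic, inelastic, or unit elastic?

Arc ε ≈ -3.263.
|ε| = 3.26 > 1.

elastic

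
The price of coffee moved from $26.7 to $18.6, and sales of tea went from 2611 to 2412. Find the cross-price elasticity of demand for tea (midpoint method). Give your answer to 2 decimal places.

0.22

ΔQ_x = 2412 − 2611 = -199; ΔP_y = 18.6 − 26.7 = -8.1.
Midpoints: P̄_y = 22.65, Q̄_x = 2511.5.
ε_xy = (ΔQ_x/ΔP_y)(P̄_y/Q̄_x) = (-199/-8.1)(22.65/2511.5).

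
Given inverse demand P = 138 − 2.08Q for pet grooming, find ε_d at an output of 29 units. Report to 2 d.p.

-1.29

At Q = 29, P = 138 − 2.08(29) = 77.68.
dP/dQ = −2.08, so dQ/dP = 1/(−2.08) = -0.481.
ε = (dQ/dP)(P/Q) = (-0.481)(77.68/29).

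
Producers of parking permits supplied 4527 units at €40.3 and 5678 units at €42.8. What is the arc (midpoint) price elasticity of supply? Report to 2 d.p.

3.75

ΔQ = 5678 − 4527 = 1151; ΔP = 42.8 − 40.3 = 2.5.
Midpoints: P̄ = 41.55, Q̄ = 5102.5.
ε_s = (ΔQ/ΔP)(P̄/Q̄) = (1151/2.5)(41.55/5102.5).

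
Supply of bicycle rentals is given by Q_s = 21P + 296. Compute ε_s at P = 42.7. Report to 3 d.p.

0.752

At P = 42.7, Q_s = 1192.70.
dQ_s/dP = 21.
ε_s = (dQ_s/dP)(P/Q_s) = (21)(42.7/1192.70).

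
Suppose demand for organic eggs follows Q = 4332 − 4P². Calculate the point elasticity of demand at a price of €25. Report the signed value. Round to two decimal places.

At P = 25, Q = 1832.
dQ/dP = −8P = -200.
ε = (dQ/dP)(P/Q) = (-200)(25/1832).

-2.73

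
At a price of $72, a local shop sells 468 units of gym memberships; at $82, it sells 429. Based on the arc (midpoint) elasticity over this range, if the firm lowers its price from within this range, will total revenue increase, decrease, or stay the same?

decrease

Arc ε = (-39/10)(77.00/448.5) ≈ -0.670.
|ε| = 0.67 < 1, so demand is inelastic. A price cut therefore reduces total revenue.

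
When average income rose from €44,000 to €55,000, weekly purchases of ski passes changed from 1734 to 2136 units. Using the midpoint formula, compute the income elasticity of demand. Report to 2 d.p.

0.93

ΔQ = 402, ΔI = 11000. Midpoints: Ī = 49,500, Q̄ = 1935.0.
ε_I = (ΔQ/ΔI)(Ī/Q̄) = (402/11000)(49500/1935.0).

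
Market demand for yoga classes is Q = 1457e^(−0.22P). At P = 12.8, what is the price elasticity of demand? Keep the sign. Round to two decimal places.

-2.82

At P = 12.8, Q = 87.194.
dQ/dP = −0.22·1457e^(−0.22P) = −0.22Q = -19.183.
ε = (dQ/dP)(P/Q) = (-19.183)(12.8/87.194).
|ε| > 1, so demand is elastic at this price.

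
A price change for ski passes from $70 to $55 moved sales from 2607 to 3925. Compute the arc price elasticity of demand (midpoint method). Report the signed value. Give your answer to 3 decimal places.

ΔQ = 3925 − 2607 = 1318; ΔP = 55 − 70 = -15.
Midpoints: P̄ = 62.50, Q̄ = 3266.0.
ε = (ΔQ/ΔP)(P̄/Q̄) = (1318/-15)(62.50/3266.0).

-1.681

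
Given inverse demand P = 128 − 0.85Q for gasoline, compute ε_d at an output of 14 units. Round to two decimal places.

At Q = 14, P = 128 − 0.85(14) = 116.10.
dP/dQ = −0.85, so dQ/dP = 1/(−0.85) = -1.176.
ε = (dQ/dP)(P/Q) = (-1.176)(116.10/14).

-9.76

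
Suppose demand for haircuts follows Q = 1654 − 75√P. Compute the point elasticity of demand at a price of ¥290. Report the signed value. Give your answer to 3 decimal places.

At P = 290, Q = 376.796.
dQ/dP = −75/(2√P) = -2.202.
ε = (dQ/dP)(P/Q) = (-2.202)(290/376.796).
|ε| > 1, so demand is elastic at this price.

-1.695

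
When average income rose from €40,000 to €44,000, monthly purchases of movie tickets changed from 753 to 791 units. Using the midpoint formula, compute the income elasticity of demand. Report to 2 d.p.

ΔQ = 38, ΔI = 4000. Midpoints: Ī = 42,000, Q̄ = 772.0.
ε_I = (ΔQ/ΔI)(Ī/Q̄) = (38/4000)(42000/772.0).

0.52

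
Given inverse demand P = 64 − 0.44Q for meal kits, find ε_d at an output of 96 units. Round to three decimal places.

At Q = 96, P = 64 − 0.44(96) = 21.76.
dP/dQ = −0.44, so dQ/dP = 1/(−0.44) = -2.273.
ε = (dQ/dP)(P/Q) = (-2.273)(21.76/96).

-0.515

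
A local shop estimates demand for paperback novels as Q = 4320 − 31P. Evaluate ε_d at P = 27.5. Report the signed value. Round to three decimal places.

-0.246

At P = 27.5, Q = 3467.500.
dQ/dP = −31.
ε = (dQ/dP)(P/Q) = (-31)(27.5/3467.500).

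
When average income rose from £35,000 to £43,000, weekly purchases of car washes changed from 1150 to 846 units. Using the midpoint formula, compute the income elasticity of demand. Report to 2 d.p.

ΔQ = -304, ΔI = 8000. Midpoints: Ī = 39,000, Q̄ = 998.0.
ε_I = (ΔQ/ΔI)(Ī/Q̄) = (-304/8000)(39000/998.0).

-1.48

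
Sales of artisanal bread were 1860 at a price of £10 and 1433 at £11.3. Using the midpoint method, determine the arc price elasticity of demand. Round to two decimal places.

-2.12

ΔQ = 1433 − 1860 = -427; ΔP = 11.3 − 10 = 1.3.
Midpoints: P̄ = 10.65, Q̄ = 1646.5.
ε = (ΔQ/ΔP)(P̄/Q̄) = (-427/1.3)(10.65/1646.5).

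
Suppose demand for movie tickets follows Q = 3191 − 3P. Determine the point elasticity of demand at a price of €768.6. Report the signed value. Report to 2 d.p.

At P = 768.6, Q = 885.200.
dQ/dP = −3.
ε = (dQ/dP)(P/Q) = (-3)(768.6/885.200).
|ε| > 1, so demand is elastic at this price.

-2.60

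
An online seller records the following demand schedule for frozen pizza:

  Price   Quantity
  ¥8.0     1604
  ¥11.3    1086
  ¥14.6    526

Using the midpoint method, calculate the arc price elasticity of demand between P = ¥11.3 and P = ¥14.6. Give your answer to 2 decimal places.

At P = 11.3, Q = 1086; at P = 14.6, Q = 526.
ΔQ = -560, ΔP = 3.3. Midpoints: P̄ = 12.95, Q̄ = 806.0.
ε = (ΔQ/ΔP)(P̄/Q̄) = (-560/3.3)(12.95/806.0).

-2.73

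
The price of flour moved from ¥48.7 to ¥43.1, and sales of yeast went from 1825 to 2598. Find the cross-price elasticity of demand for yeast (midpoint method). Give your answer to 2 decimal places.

ΔQ_x = 2598 − 1825 = 773; ΔP_y = 43.1 − 48.7 = -5.6.
Midpoints: P̄_y = 45.90, Q̄_x = 2211.5.
ε_xy = (ΔQ_x/ΔP_y)(P̄_y/Q̄_x) = (773/-5.6)(45.90/2211.5).

-2.86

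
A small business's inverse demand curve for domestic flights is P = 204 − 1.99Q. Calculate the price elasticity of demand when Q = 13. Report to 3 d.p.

-6.886

At Q = 13, P = 204 − 1.99(13) = 178.13.
dP/dQ = −1.99, so dQ/dP = 1/(−1.99) = -0.503.
ε = (dQ/dP)(P/Q) = (-0.503)(178.13/13).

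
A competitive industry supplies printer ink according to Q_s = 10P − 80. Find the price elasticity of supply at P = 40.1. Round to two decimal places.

At P = 40.1, Q_s = 321.
dQ_s/dP = 10.
ε_s = (dQ_s/dP)(P/Q_s) = (10)(40.1/321).

1.25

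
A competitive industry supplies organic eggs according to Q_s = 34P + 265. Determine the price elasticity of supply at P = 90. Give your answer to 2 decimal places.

0.92

At P = 90, Q_s = 3325.
dQ_s/dP = 34.
ε_s = (dQ_s/dP)(P/Q_s) = (34)(90/3325).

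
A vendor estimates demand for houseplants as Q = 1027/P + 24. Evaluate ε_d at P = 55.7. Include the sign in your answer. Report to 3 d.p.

-0.434

At P = 55.7, Q = 42.438.
dQ/dP = −1027/P² = -0.331.
ε = (dQ/dP)(P/Q) = (-0.331)(55.7/42.438).
|ε| < 1, so demand is inelastic at this price.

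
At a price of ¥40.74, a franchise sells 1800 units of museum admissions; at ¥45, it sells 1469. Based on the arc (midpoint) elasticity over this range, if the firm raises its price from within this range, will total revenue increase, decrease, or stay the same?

Arc ε = (-331/4.26)(42.87/1634.5) ≈ -2.038.
|ε| = 2.04 > 1, so demand is elastic. A price rise therefore reduces total revenue.

decrease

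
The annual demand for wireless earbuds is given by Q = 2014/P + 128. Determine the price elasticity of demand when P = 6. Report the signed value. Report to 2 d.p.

-0.72

At P = 6, Q = 463.667.
dQ/dP = −2014/P² = -55.944.
ε = (dQ/dP)(P/Q) = (-55.944)(6/463.667).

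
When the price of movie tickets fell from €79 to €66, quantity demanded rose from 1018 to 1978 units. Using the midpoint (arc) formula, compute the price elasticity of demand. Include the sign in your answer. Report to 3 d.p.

ΔQ = 1978 − 1018 = 960; ΔP = 66 − 79 = -13.
Midpoints: P̄ = 72.50, Q̄ = 1498.0.
ε = (ΔQ/ΔP)(P̄/Q̄) = (960/-13)(72.50/1498.0).

-3.574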